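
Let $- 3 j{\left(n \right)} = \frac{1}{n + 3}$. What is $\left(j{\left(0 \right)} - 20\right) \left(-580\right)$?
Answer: $\frac{104980}{9} \approx 11664.0$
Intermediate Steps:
$j{\left(n \right)} = - \frac{1}{3 \left(3 + n\right)}$ ($j{\left(n \right)} = - \frac{1}{3 \left(n + 3\right)} = - \frac{1}{3 \left(3 + n\right)}$)
$\left(j{\left(0 \right)} - 20\right) \left(-580\right) = \left(- \frac{1}{9 + 3 \cdot 0} - 20\right) \left(-580\right) = \left(- \frac{1}{9 + 0} - 20\right) \left(-580\right) = \left(- \frac{1}{9} - 20\right) \left(-580\right) = \left(- \frac{181}{9}\right) \left(-580\right) = \frac{104980}{9}$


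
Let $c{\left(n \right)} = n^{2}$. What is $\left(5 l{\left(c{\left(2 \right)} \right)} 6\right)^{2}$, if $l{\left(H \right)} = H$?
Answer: $14400$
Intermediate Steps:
$\left(5 l{\left(c{\left(2 \right)} \right)} 6\right)^{2} = \left(5 \cdot 2^{2} \cdot 6\right)^{2} = \left(5 \cdot 4 \cdot 6\right)^{2} = \left(20 \cdot 6\right)^{2} = 120^{2} = 14400$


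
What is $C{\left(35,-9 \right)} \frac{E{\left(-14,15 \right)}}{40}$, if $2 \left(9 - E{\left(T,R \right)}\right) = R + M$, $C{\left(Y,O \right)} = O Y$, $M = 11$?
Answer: $\frac{63}{2} \approx 31.5$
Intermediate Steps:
$E{\left(T,R \right)} = \frac{7}{2} - \frac{R}{2}$ ($E{\left(T,R \right)} = 9 - \frac{R + 11}{2} = 9 - \frac{11 + R}{2} = 9 - \left(\frac{11}{2} + \frac{R}{2}\right) = \frac{7}{2} - \frac{R}{2}$)
$C{\left(35,-9 \right)} \frac{E{\left(-14,15 \right)}}{40} = \left(-9\right) 35 \frac{\frac{7}{2} - \frac{15}{2}}{40} = - 315 \left(\frac{7}{2} - \frac{15}{2}\right) \frac{1}{40} = - 315 \left(\left(-4\right) \frac{1}{40}\right) = \left(-315\right) \left(- \frac{1}{10}\right) = \frac{63}{2}$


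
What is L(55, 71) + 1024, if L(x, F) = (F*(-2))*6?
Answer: 172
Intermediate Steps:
L(x, F) = -12*F (L(x, F) = -2*F*6 = -12*F)
L(55, 71) + 1024 = -12*71 + 1024 = -852 + 1024 = 172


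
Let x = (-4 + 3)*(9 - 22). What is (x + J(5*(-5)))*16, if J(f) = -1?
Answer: 192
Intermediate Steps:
x = 13 (x = -1*(-13) = 13)
(x + J(5*(-5)))*16 = (13 - 1)*16 = 12*16 = 192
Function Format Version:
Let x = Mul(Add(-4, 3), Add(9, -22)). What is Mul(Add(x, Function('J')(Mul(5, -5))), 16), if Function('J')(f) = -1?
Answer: 192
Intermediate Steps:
x = 13 (x = Mul(-1, -13) = 13)
Mul(Add(x, Function('J')(Mul(5, -5))), 16) = Mul(Add(13, -1), 16) = Mul(12, 16) = 192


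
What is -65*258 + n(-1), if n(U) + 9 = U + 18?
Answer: -16762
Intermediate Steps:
n(U) = 9 + U (n(U) = -9 + (U + 18) = -9 + (18 + U) = 9 + U)
-65*258 + n(-1) = -65*258 + (9 - 1) = -16770 + 8 = -16762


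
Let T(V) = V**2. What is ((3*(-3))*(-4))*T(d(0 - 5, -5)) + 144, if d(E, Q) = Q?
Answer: 1044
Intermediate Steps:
((3*(-3))*(-4))*T(d(0 - 5, -5)) + 144 = ((3*(-3))*(-4))*(-5)**2 + 144 = -9*(-4)*25 + 144 = 36*25 + 144 = 900 + 144 = 1044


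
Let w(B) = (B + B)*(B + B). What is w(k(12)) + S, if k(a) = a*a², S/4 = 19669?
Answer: 12022612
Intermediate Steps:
S = 78676 (S = 4*19669 = 78676)
k(a) = a³
w(B) = 4*B² (w(B) = (2*B)*(2*B) = 4*B²)
w(k(12)) + S = 4*(12³)² + 78676 = 4*1728² + 78676 = 4*2985984 + 78676 = 11943936 + 78676 = 12022612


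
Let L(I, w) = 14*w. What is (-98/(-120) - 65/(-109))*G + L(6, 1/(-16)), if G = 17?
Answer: 302749/13080 ≈ 23.146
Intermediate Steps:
(-98/(-120) - 65/(-109))*G + L(6, 1/(-16)) = (-98/(-120) - 65/(-109))*17 + 14/(-16) = (-98*(-1/120) - 65*(-1/109))*17 + 14*(-1/16) = (49/60 + 65/109)*17 - 7/8 = (9241/6540)*17 - 7/8 = 157097/6540 - 7/8 = 302749/13080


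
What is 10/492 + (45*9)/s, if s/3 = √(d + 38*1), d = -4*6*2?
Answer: 5/246 - 27*I*√10/2 ≈ 0.020325 - 42.691*I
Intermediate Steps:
d = -48 (d = -24*2 = -48)
s = 3*I*√10 (s = 3*√(-48 + 38*1) = 3*√(-48 + 38) = 3*√(-10) = 3*(I*√10) = 3*I*√10 ≈ 9.4868*I)
10/492 + (45*9)/s = 10/492 + (45*9)/((3*I*√10)) = 10*(1/492) + 405*(-I*√10/30) = 5/246 - 27*I*√10/2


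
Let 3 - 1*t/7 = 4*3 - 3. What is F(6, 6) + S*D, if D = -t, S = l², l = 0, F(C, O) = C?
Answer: 6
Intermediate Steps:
t = -42 (t = 21 - 7*(4*3 - 3) = 21 - 7*(12 - 3) = 21 - 7*9 = 21 - 63 = -42)
S = 0 (S = 0² = 0)
D = 42 (D = -1*(-42) = 42)
F(6, 6) + S*D = 6 + 0*42 = 6 + 0 = 6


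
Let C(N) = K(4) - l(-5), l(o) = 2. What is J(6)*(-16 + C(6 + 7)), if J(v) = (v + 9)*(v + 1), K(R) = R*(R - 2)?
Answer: -1050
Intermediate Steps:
K(R) = R*(-2 + R)
J(v) = (1 + v)*(9 + v) (J(v) = (9 + v)*(1 + v) = (1 + v)*(9 + v))
C(N) = 6 (C(N) = 4*(-2 + 4) - 1*2 = 4*2 - 2 = 8 - 2 = 6)
J(6)*(-16 + C(6 + 7)) = (9 + 6² + 10*6)*(-16 + 6) = (9 + 36 + 60)*(-10) = 105*(-10) = -1050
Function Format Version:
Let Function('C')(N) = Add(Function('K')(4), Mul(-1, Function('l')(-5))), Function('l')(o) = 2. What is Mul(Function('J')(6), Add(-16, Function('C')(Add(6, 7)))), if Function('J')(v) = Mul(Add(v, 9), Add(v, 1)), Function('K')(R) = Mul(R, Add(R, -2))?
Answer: -1050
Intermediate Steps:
Function('K')(R) = Mul(R, Add(-2, R))
Function('J')(v) = Mul(Add(1, v), Add(9, v)) (Function('J')(v) = Mul(Add(9, v), Add(1, v)) = Mul(Add(1, v), Add(9, v)))
Function('C')(N) = 6 (Function('C')(N) = Add(Mul(4, Add(-2, 4)), Mul(-1, 2)) = Add(Mul(4, 2), -2) = Add(8, -2) = 6)
Mul(Function('J')(6), Add(-16, Function('C')(Add(6, 7)))) = Mul(Add(9, Pow(6, 2), Mul(10, 6)), Add(-16, 6)) = Mul(Add(9, 36, 60), -10) = Mul(105, -10) = -1050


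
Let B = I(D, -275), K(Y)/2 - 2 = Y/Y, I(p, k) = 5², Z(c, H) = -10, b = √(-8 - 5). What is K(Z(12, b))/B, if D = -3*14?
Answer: 6/25 ≈ 0.24000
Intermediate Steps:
b = I*√13 (b = √(-13) = I*√13 ≈ 3.6056*I)
D = -42
I(p, k) = 25
K(Y) = 6 (K(Y) = 4 + 2*(Y/Y) = 4 + 2*1 = 4 + 2 = 6)
B = 25
K(Z(12, b))/B = 6/25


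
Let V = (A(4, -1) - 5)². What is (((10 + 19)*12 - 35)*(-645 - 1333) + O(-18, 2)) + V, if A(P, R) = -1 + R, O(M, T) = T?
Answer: -619063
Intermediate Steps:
V = 49 (V = ((-1 - 1) - 5)² = (-2 - 5)² = (-7)² = 49)
(((10 + 19)*12 - 35)*(-645 - 1333) + O(-18, 2)) + V = (((10 + 19)*12 - 35)*(-645 - 1333) + 2) + 49 = ((29*12 - 35)*(-1978) + 2) + 49 = ((348 - 35)*(-1978) + 2) + 49 = (313*(-1978) + 2) + 49 = (-619114 + 2) + 49 = -619112 + 49 = -619063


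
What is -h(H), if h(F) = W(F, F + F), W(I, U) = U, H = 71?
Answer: -142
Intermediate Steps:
h(F) = 2*F (h(F) = F + F = 2*F)
-h(H) = -2*71 = -1*142 = -142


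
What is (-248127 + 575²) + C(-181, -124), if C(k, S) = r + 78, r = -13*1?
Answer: 82563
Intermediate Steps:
r = -13
C(k, S) = 65 (C(k, S) = -13 + 78 = 65)
(-248127 + 575²) + C(-181, -124) = (-248127 + 575²) + 65 = (-248127 + 330625) + 65 = 82498 + 65 = 82563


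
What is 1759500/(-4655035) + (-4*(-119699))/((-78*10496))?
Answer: -183464683693/190551064704 ≈ -0.96281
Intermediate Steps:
1759500/(-4655035) + (-4*(-119699))/((-78*10496)) = 1759500*(-1/4655035) + 478796/(-818688) = -351900/931007 + 478796*(-1/818688) = -351900/931007 - 119699/204672 = -183464683693/190551064704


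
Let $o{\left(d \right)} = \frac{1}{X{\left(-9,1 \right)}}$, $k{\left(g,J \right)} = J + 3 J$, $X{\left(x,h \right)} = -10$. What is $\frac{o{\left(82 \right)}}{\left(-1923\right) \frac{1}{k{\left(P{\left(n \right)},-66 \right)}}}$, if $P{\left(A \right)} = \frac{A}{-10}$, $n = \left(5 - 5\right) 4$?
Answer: $- \frac{44}{3205} \approx -0.013729$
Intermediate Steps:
$n = 0$ ($n = 0 \cdot 4 = 0$)
$P{\left(A \right)} = - \frac{A}{10}$ ($P{\left(A \right)} = A \left(- \frac{1}{10}\right) = - \frac{A}{10}$)
$k{\left(g,J \right)} = 4 J$
$o{\left(d \right)} = - \frac{1}{10}$ ($o{\left(d \right)} = \frac{1}{-10} = - \frac{1}{10}$)
$\frac{o{\left(82 \right)}}{\left(-1923\right) \frac{1}{k{\left(P{\left(n \right)},-66 \right)}}} = - \frac{1}{10 \left(- \frac{1923}{4 \left(-66\right)}\right)} = - \frac{1}{10 \left(- \frac{1923}{-264}\right)} = - \frac{1}{10 \left(\left(-1923\right) \left(- \frac{1}{264}\right)\right)} = - \frac{1}{10 \cdot \frac{641}{88}} = \left(- \frac{1}{10}\right) \frac{88}{641} = - \frac{44}{3205}$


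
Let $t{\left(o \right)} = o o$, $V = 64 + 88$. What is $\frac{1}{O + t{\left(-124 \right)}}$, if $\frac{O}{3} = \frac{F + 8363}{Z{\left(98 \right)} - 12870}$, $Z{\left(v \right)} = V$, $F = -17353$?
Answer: $\frac{6359}{97789469} \approx 6.5028 \cdot 10^{-5}$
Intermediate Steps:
$V = 152$
$t{\left(o \right)} = o^{2}$
$Z{\left(v \right)} = 152$
$O = \frac{13485}{6359}$ ($O = 3 \frac{-17353 + 8363}{152 - 12870} = 3 \left(- \frac{8990}{-12718}\right) = 3 \left(\left(-8990\right) \left(- \frac{1}{12718}\right)\right) = 3 \cdot \frac{4495}{6359} = \frac{13485}{6359} \approx 2.1206$)
$\frac{1}{O + t{\left(-124 \right)}} = \frac{1}{\frac{13485}{6359} + \left(-124\right)^{2}} = \frac{1}{\frac{13485}{6359} + 15376} = \frac{1}{\frac{97789469}{6359}} = \frac{6359}{97789469}$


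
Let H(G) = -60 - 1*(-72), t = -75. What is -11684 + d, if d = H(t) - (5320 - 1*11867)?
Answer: -5125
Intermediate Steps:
H(G) = 12 (H(G) = -60 + 72 = 12)
d = 6559 (d = 12 - (5320 - 1*11867) = 12 - (5320 - 11867) = 12 - 1*(-6547) = 12 + 6547 = 6559)
-11684 + d = -11684 + 6559 = -5125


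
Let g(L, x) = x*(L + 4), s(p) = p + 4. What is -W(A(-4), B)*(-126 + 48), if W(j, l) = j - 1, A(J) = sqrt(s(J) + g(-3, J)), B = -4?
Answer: -78 + 156*I ≈ -78.0 + 156.0*I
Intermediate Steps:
s(p) = 4 + p
g(L, x) = x*(4 + L)
A(J) = sqrt(4 + 2*J) (A(J) = sqrt((4 + J) + J*(4 - 3)) = sqrt((4 + J) + J*1) = sqrt((4 + J) + J) = sqrt(4 + 2*J))
W(j, l) = -1 + j
-W(A(-4), B)*(-126 + 48) = -(-1 + sqrt(4 + 2*(-4)))*(-126 + 48) = -(-1 + sqrt(4 - 8))*(-78) = -(-1 + sqrt(-4))*(-78) = -(-1 + 2*I)*(-78) = -(78 - 156*I) = -78 + 156*I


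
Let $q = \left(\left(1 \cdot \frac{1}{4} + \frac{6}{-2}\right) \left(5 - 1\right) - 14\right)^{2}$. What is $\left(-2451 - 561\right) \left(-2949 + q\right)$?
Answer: $6999888$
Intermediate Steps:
$q = 625$ ($q = \left(\left(1 \cdot \frac{1}{4} + 6 \left(- \frac{1}{2}\right)\right) 4 - 14\right)^{2} = \left(\left(\frac{1}{4} - 3\right) 4 - 14\right)^{2} = \left(\left(- \frac{11}{4}\right) 4 - 14\right)^{2} = \left(-11 - 14\right)^{2} = \left(-25\right)^{2} = 625$)
$\left(-2451 - 561\right) \left(-2949 + q\right) = \left(-2451 - 561\right) \left(-2949 + 625\right) = \left(-3012\right) \left(-2324\right) = 6999888$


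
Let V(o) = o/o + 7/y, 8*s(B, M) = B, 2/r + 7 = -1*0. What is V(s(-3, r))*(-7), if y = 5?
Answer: -84/5 ≈ -16.800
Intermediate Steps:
r = -2/7 (r = 2/(-7 - 1*0) = 2/(-7 + 0) = 2/(-7) = 2*(-⅐) = -2/7 ≈ -0.28571)
s(B, M) = B/8
V(o) = 12/5 (V(o) = o/o + 7/5 = 1 + 7*(⅕) = 1 + 7/5 = 12/5)
V(s(-3, r))*(-7) = (12/5)*(-7) = -84/5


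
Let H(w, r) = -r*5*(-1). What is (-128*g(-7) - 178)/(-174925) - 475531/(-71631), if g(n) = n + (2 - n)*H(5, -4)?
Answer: 11640064411/1790007525 ≈ 6.5028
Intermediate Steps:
H(w, r) = 5*r (H(w, r) = -5*r*(-1) = -(-5)*r = 5*r)
g(n) = -40 + 21*n (g(n) = n + (2 - n)*(5*(-4)) = n + (2 - n)*(-20) = n + (-40 + 20*n) = -40 + 21*n)
(-128*g(-7) - 178)/(-174925) - 475531/(-71631) = (-128*(-40 + 21*(-7)) - 178)/(-174925) - 475531/(-71631) = (-128*(-40 - 147) - 178)*(-1/174925) - 475531*(-1/71631) = (-128*(-187) - 178)*(-1/174925) + 67933/10233 = (23936 - 178)*(-1/174925) + 67933/10233 = 23758*(-1/174925) + 67933/10233 = -23758/174925 + 67933/10233 = 11640064411/1790007525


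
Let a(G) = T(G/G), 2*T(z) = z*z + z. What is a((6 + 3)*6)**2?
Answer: 1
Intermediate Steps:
T(z) = z/2 + z**2/2 (T(z) = (z*z + z)/2 = (z**2 + z)/2 = (z + z**2)/2 = z/2 + z**2/2)
a(G) = 1 (a(G) = (G/G)*(1 + G/G)/2 = (1/2)*1*(1 + 1) = (1/2)*1*2 = 1)
a((6 + 3)*6)**2 = 1**2 = 1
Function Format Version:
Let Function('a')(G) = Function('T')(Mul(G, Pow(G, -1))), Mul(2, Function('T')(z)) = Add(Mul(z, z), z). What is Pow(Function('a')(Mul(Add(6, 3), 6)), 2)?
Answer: 1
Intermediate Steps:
Function('T')(z) = Add(Mul(Rational(1, 2), z), Mul(Rational(1, 2), Pow(z, 2))) (Function('T')(z) = Mul(Rational(1, 2), Add(Mul(z, z), z)) = Mul(Rational(1, 2), Add(Pow(z, 2), z)) = Mul(Rational(1, 2), Add(z, Pow(z, 2))) = Add(Mul(Rational(1, 2), z), Mul(Rational(1, 2), Pow(z, 2))))
Function('a')(G) = 1 (Function('a')(G) = Mul(Rational(1, 2), Mul(G, Pow(G, -1)), Add(1, Mul(G, Pow(G, -1)))) = Mul(Rational(1, 2), 1, Add(1, 1)) = Mul(Rational(1, 2), 1, 2) = 1)
Pow(Function('a')(Mul(Add(6, 3), 6)), 2) = Pow(1, 2) = 1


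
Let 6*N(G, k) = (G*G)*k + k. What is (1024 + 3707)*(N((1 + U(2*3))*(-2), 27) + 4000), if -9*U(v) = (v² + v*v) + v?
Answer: 47901375/2 ≈ 2.3951e+7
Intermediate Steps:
U(v) = -2*v²/9 - v/9 (U(v) = -((v² + v*v) + v)/9 = -((v² + v²) + v)/9 = -(2*v² + v)/9 = -(v + 2*v²)/9 = -2*v²/9 - v/9)
N(G, k) = k/6 + k*G²/6 (N(G, k) = ((G*G)*k + k)/6 = (G²*k + k)/6 = (k*G² + k)/6 = (k + k*G²)/6 = k/6 + k*G²/6)
(1024 + 3707)*(N((1 + U(2*3))*(-2), 27) + 4000) = (1024 + 3707)*((⅙)*27*(1 + ((1 - 2*3*(1 + 2*(2*3))/9)*(-2))²) + 4000) = 4731*((⅙)*27*(1 + ((1 - ⅑*6*(1 + 2*6))*(-2))²) + 4000) = 4731*((⅙)*27*(1 + ((1 - ⅑*6*(1 + 12))*(-2))²) + 4000) = 4731*((⅙)*27*(1 + ((1 - ⅑*6*13)*(-2))²) + 4000) = 4731*((⅙)*27*(1 + ((1 - 26/3)*(-2))²) + 4000) = 4731*((⅙)*27*(1 + (-23/3*(-2))²) + 4000) = 4731*((⅙)*27*(1 + (46/3)²) + 4000) = 4731*((⅙)*27*(1 + 2116/9) + 4000) = 4731*((⅙)*27*(2125/9) + 4000) = 4731*(2125/2 + 4000) = 4731*(10125/2) = 47901375/2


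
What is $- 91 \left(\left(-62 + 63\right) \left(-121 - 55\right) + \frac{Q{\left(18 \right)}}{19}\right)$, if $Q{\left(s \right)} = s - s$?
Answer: $16016$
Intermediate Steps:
$Q{\left(s \right)} = 0$
$- 91 \left(\left(-62 + 63\right) \left(-121 - 55\right) + \frac{Q{\left(18 \right)}}{19}\right) = - 91 \left(\left(-62 + 63\right) \left(-121 - 55\right) + \frac{0}{19}\right) = - 91 \left(1 \left(-176\right) + 0 \cdot \frac{1}{19}\right) = - 91 \left(-176 + 0\right) = \left(-91\right) \left(-176\right) = 16016$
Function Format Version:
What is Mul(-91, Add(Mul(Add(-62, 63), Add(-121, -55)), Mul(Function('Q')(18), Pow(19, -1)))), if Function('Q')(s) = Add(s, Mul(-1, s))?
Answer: 16016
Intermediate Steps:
Function('Q')(s) = 0
Mul(-91, Add(Mul(Add(-62, 63), Add(-121, -55)), Mul(Function('Q')(18), Pow(19, -1)))) = Mul(-91, Add(Mul(Add(-62, 63), Add(-121, -55)), Mul(0, Pow(19, -1)))) = Mul(-91, Add(Mul(1, -176), Mul(0, Rational(1, 19)))) = Mul(-91, Add(-176, 0)) = Mul(-91, -176) = 16016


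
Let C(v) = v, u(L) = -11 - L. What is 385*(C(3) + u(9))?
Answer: -6545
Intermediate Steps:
385*(C(3) + u(9)) = 385*(3 + (-11 - 1*9)) = 385*(3 + (-11 - 9)) = 385*(3 - 20) = 385*(-17) = -6545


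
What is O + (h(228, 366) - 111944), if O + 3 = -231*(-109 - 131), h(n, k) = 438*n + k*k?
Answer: 177313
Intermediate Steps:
h(n, k) = k² + 438*n (h(n, k) = 438*n + k² = k² + 438*n)
O = 55437 (O = -3 - 231*(-109 - 131) = -3 - 231*(-240) = -3 + 55440 = 55437)
O + (h(228, 366) - 111944) = 55437 + ((366² + 438*228) - 111944) = 55437 + ((133956 + 99864) - 111944) = 55437 + (233820 - 111944) = 55437 + 121876 = 177313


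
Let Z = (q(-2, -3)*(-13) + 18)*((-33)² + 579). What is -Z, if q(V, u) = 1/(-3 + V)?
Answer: -171804/5 ≈ -34361.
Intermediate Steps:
Z = 171804/5 (Z = (-13/(-3 - 2) + 18)*((-33)² + 579) = (-13/(-5) + 18)*(1089 + 579) = (-⅕*(-13) + 18)*1668 = (13/5 + 18)*1668 = (103/5)*1668 = 171804/5 ≈ 34361.)
-Z = -1*171804/5 = -171804/5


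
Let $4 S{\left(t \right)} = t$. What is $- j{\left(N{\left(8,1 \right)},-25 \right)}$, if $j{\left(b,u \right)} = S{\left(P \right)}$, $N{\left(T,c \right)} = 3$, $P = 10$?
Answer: $- \frac{5}{2} \approx -2.5$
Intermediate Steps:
$S{\left(t \right)} = \frac{t}{4}$
$j{\left(b,u \right)} = \frac{5}{2}$ ($j{\left(b,u \right)} = \frac{1}{4} \cdot 10 = \frac{5}{2}$)
$- j{\left(N{\left(8,1 \right)},-25 \right)} = \left(-1\right) \frac{5}{2} = - \frac{5}{2}$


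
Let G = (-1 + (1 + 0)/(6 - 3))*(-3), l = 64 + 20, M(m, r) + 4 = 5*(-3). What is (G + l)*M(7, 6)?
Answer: -1634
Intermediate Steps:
M(m, r) = -19 (M(m, r) = -4 + 5*(-3) = -4 - 15 = -19)
l = 84
G = 2 (G = (-1 + 1/3)*(-3) = (-1 + 1*(⅓))*(-3) = (-1 + ⅓)*(-3) = -⅔*(-3) = 2)
(G + l)*M(7, 6) = (2 + 84)*(-19) = 86*(-19) = -1634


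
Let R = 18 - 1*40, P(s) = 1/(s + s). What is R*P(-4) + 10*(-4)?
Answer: -149/4 ≈ -37.250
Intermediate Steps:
P(s) = 1/(2*s)
R = -22 (R = 18 - 40 = -22)
R*P(-4) + 10*(-4) = -11/(-4) + 10*(-4) = -11*(-1)/4 - 40 = -22*(-1/8) - 40 = 11/4 - 40 = -149/4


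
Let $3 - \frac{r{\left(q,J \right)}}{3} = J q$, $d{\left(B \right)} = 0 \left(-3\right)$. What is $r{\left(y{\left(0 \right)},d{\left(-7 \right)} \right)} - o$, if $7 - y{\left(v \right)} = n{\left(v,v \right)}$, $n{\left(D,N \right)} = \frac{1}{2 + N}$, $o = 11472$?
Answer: $-11463$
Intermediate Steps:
$d{\left(B \right)} = 0$
$y{\left(v \right)} = 7 - \frac{1}{2 + v}$
$r{\left(q,J \right)} = 9 - 3 J q$
$r{\left(y{\left(0 \right)},d{\left(-7 \right)} \right)} - o = \left(9 - 0 \frac{13 + 7 \cdot 0}{2 + 0}\right) - 11472 = \left(9 - 0 \frac{13 + 0}{2}\right) - 11472 = \left(9 - 0 \cdot \frac{1}{2} \cdot 13\right) - 11472 = \left(9 - 0 \cdot \frac{13}{2}\right) - 11472 = \left(9 + 0\right) - 11472 = 9 - 11472 = -11463$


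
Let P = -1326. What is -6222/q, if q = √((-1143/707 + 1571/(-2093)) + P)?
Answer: 3111*I*√59360749571578/140403773 ≈ 170.71*I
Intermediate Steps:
q = I*√59360749571578/211393 (q = √((-1143/707 + 1571/(-2093)) - 1326) = √((-1143*1/707 + 1571*(-1/2093)) - 1326) = √((-1143/707 - 1571/2093) - 1326) = √(-500428/211393 - 1326) = √(-280807546/211393) = I*√59360749571578/211393 ≈ 36.447*I)
-6222/q = -6222*(-I*√59360749571578/280807546) = -(-3111)*I*√59360749571578/140403773 = 3111*I*√59360749571578/140403773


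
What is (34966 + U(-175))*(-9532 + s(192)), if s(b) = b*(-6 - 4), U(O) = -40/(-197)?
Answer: -78885292584/197 ≈ -4.0043e+8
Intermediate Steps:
U(O) = 40/197 (U(O) = -40*(-1/197) = 40/197)
s(b) = -10*b (s(b) = b*(-10) = -10*b)
(34966 + U(-175))*(-9532 + s(192)) = (34966 + 40/197)*(-9532 - 10*192) = 6888342*(-9532 - 1920)/197 = (6888342/197)*(-11452) = -78885292584/197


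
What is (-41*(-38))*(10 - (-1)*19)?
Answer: 45182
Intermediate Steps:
(-41*(-38))*(10 - (-1)*19) = 1558*(10 - 1*(-19)) = 1558*(10 + 19) = 1558*29 = 45182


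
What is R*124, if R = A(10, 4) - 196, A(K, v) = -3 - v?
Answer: -25172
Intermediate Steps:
R = -203 (R = (-3 - 1*4) - 196 = (-3 - 4) - 196 = -7 - 196 = -203)
R*124 = -203*124 = -25172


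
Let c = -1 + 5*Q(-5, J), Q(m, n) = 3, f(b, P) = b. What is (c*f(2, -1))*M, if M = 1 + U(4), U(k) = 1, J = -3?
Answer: 56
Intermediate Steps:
c = 14 (c = -1 + 5*3 = -1 + 15 = 14)
M = 2 (M = 1 + 1 = 2)
(c*f(2, -1))*M = (14*2)*2 = 28*2 = 56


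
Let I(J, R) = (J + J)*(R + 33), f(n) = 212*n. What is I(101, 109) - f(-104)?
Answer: 50732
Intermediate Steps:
I(J, R) = 2*J*(33 + R) (I(J, R) = (2*J)*(33 + R) = 2*J*(33 + R))
I(101, 109) - f(-104) = 2*101*(33 + 109) - 212*(-104) = 2*101*142 - 1*(-22048) = 28684 + 22048 = 50732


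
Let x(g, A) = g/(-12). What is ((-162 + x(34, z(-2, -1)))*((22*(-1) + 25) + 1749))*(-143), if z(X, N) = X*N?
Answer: 41296684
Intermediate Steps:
z(X, N) = N*X
x(g, A) = -g/12 (x(g, A) = g*(-1/12) = -g/12)
((-162 + x(34, z(-2, -1)))*((22*(-1) + 25) + 1749))*(-143) = ((-162 - 1/12*34)*((22*(-1) + 25) + 1749))*(-143) = ((-162 - 17/6)*((-22 + 25) + 1749))*(-143) = -989*(3 + 1749)/6*(-143) = -989/6*1752*(-143) = -288788*(-143) = 41296684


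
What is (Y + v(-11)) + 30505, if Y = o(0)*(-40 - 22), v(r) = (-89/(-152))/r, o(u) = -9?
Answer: 51937247/1672 ≈ 31063.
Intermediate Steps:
v(r) = 89/(152*r) (v(r) = (-89*(-1/152))/r = 89/(152*r))
Y = 558 (Y = -9*(-40 - 22) = -9*(-62) = 558)
(Y + v(-11)) + 30505 = (558 + (89/152)/(-11)) + 30505 = (558 + (89/152)*(-1/11)) + 30505 = (558 - 89/1672) + 30505 = 932887/1672 + 30505 = 51937247/1672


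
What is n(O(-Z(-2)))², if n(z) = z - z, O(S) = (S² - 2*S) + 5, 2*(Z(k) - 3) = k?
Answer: 0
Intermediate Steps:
Z(k) = 3 + k/2
O(S) = 5 + S² - 2*S
n(z) = 0
n(O(-Z(-2)))² = 0² = 0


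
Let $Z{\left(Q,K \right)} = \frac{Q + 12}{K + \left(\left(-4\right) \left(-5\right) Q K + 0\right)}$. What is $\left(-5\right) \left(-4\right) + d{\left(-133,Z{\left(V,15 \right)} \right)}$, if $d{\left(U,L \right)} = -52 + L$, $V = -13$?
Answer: $- \frac{124319}{3885} \approx -32.0$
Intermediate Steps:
$Z{\left(Q,K \right)} = \frac{12 + Q}{K + 20 K Q}$ ($Z{\left(Q,K \right)} = \frac{12 + Q}{K + \left(20 Q K + 0\right)} = \frac{12 + Q}{K + \left(20 K Q + 0\right)} = \frac{12 + Q}{K + 20 K Q}$)
$\left(-5\right) \left(-4\right) + d{\left(-133,Z{\left(V,15 \right)} \right)} = \left(-5\right) \left(-4\right) - \left(52 - \frac{12 - 13}{15 \left(1 + 20 \left(-13\right)\right)}\right) = 20 - \left(52 - \frac{1}{15} \frac{1}{1 - 260} \left(-1\right)\right) = 20 - \left(52 - \frac{1}{15} \frac{1}{-259} \left(-1\right)\right) = 20 - \left(52 + \frac{1}{3885} \left(-1\right)\right) = 20 + \left(-52 + \frac{1}{3885}\right) = 20 - \frac{202019}{3885} = - \frac{124319}{3885}$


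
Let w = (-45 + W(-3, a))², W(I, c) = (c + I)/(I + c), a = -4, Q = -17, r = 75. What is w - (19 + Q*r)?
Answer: 3192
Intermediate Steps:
W(I, c) = 1 (W(I, c) = (I + c)/(I + c) = 1)
w = 1936 (w = (-45 + 1)² = (-44)² = 1936)
w - (19 + Q*r) = 1936 - (19 - 17*75) = 1936 - (19 - 1275) = 1936 - 1*(-1256) = 1936 + 1256 = 3192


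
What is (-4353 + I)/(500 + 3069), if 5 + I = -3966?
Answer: -8324/3569 ≈ -2.3323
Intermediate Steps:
I = -3971 (I = -5 - 3966 = -3971)
(-4353 + I)/(500 + 3069) = (-4353 - 3971)/(500 + 3069) = -8324/3569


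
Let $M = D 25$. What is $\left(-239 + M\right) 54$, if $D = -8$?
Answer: $-23706$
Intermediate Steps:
$M = -200$ ($M = \left(-8\right) 25 = -200$)
$\left(-239 + M\right) 54 = \left(-239 - 200\right) 54 = \left(-439\right) 54 = -23706$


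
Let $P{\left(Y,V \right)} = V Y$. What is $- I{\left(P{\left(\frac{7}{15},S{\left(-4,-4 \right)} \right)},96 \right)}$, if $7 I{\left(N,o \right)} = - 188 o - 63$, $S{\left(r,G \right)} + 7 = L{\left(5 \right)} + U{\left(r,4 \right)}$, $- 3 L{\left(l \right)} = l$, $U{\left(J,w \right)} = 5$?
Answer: $\frac{18111}{7} \approx 2587.3$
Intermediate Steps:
$L{\left(l \right)} = - \frac{l}{3}$
$S{\left(r,G \right)} = - \frac{11}{3}$ ($S{\left(r,G \right)} = -7 + \left(\left(- \frac{1}{3}\right) 5 + 5\right) = -7 + \left(- \frac{5}{3} + 5\right) = -7 + \frac{10}{3} = - \frac{11}{3}$)
$I{\left(N,o \right)} = -9 - \frac{188 o}{7}$ ($I{\left(N,o \right)} = \frac{- 188 o - 63}{7} = \frac{-63 - 188 o}{7} = -9 - \frac{188 o}{7}$)
$- I{\left(P{\left(\frac{7}{15},S{\left(-4,-4 \right)} \right)},96 \right)} = - (-9 - \frac{18048}{7}) = \left(-1\right) \left(- \frac{18111}{7}\right) = \frac{18111}{7}$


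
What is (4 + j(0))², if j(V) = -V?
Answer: 16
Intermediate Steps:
(4 + j(0))² = (4 - 1*0)² = (4 + 0)² = 4² = 16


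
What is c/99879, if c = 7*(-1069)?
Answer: -7483/99879 ≈ -0.074921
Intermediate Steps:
c = -7483
c/99879 = -7483/99879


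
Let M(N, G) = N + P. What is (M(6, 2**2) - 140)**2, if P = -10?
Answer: 20736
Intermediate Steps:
M(N, G) = -10 + N (M(N, G) = N - 10 = -10 + N)
(M(6, 2**2) - 140)**2 = ((-10 + 6) - 140)**2 = (-4 - 140)**2 = (-144)**2 = 20736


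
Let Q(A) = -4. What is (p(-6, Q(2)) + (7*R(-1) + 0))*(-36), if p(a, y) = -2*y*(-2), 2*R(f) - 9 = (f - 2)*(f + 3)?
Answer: 198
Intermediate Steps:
R(f) = 9/2 + (-2 + f)*(3 + f)/2 (R(f) = 9/2 + ((f - 2)*(f + 3))/2 = 9/2 + ((-2 + f)*(3 + f))/2 = 9/2 + (-2 + f)*(3 + f)/2)
p(a, y) = 4*y
(p(-6, Q(2)) + (7*R(-1) + 0))*(-36) = (4*(-4) + (7*(3/2 + (½)*(-1) + (½)*(-1)²) + 0))*(-36) = (-16 + (7*(3/2 - ½ + (½)*1) + 0))*(-36) = (-16 + (7*(3/2 - ½ + ½) + 0))*(-36) = (-16 + (7*(3/2) + 0))*(-36) = (-16 + (21/2 + 0))*(-36) = (-16 + 21/2)*(-36) = -11/2*(-36) = 198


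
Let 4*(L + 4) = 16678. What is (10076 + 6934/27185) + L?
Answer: 774324223/54370 ≈ 14242.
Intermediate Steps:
L = 8331/2 (L = -4 + (1/4)*16678 = -4 + 8339/2 = 8331/2 ≈ 4165.5)
(10076 + 6934/27185) + L = (10076 + 6934/27185) + 8331/2 = 273922994/27185 + 8331/2 = 774324223/54370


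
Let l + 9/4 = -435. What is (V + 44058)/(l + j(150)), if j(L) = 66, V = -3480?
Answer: -54104/495 ≈ -109.30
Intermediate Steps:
l = -1749/4 (l = -9/4 - 435 = -1749/4 ≈ -437.25)
(V + 44058)/(l + j(150)) = (-3480 + 44058)/(-1749/4 + 66) = 40578/(-1485/4) = 40578*(-4/1485) = -54104/495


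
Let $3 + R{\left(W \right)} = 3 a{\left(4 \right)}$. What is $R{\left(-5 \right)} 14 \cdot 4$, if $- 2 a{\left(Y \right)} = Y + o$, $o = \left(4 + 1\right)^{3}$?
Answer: $-11004$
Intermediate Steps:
$o = 125$ ($o = 5^{3} = 125$)
$a{\left(Y \right)} = - \frac{125}{2} - \frac{Y}{2}$ ($a{\left(Y \right)} = - \frac{Y + 125}{2} = - \frac{125 + Y}{2} = - \frac{125}{2} - \frac{Y}{2}$)
$R{\left(W \right)} = - \frac{393}{2}$ ($R{\left(W \right)} = -3 + 3 \left(- \frac{125}{2} - 2\right) = -3 + 3 \left(- \frac{129}{2}\right) = -3 - \frac{387}{2} = - \frac{393}{2}$)
$R{\left(-5 \right)} 14 \cdot 4 = - \frac{393 \cdot 14 \cdot 4}{2} = \left(- \frac{393}{2}\right) 56 = -11004$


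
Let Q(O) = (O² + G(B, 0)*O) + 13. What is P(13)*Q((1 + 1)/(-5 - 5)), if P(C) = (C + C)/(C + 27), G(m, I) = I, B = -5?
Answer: 2119/250 ≈ 8.4760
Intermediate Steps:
P(C) = 2*C/(27 + C) (P(C) = (2*C)/(27 + C) = 2*C/(27 + C))
Q(O) = 13 + O² (Q(O) = (O² + 0*O) + 13 = (O² + 0) + 13 = O² + 13 = 13 + O²)
P(13)*Q((1 + 1)/(-5 - 5)) = (2*13/(27 + 13))*(13 + ((1 + 1)/(-5 - 5))²) = (2*13/40)*(13 + (2/(-10))²) = (2*13*(1/40))*(13 + (2*(-⅒))²) = 13*(13 + (-⅕)²)/20 = 13*(13 + 1/25)/20 = (13/20)*(326/25) = 2119/250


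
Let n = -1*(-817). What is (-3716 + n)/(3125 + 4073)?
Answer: -2899/7198 ≈ -0.40275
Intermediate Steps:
n = 817
(-3716 + n)/(3125 + 4073) = (-3716 + 817)/(3125 + 4073) = -2899/7198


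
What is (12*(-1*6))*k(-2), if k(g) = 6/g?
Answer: 216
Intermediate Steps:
(12*(-1*6))*k(-2) = (12*(-1*6))*(6/(-2)) = (12*(-6))*(6*(-½)) = -72*(-3) = 216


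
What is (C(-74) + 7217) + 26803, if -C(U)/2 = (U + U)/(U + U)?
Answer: 34018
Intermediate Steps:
C(U) = -2 (C(U) = -2*(U + U)/(U + U) = -2*2*U/(2*U) = -2*2*U*1/(2*U) = -2*1 = -2)
(C(-74) + 7217) + 26803 = (-2 + 7217) + 26803 = 7215 + 26803 = 34018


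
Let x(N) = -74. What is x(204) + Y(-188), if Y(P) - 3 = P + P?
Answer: -447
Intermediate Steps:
Y(P) = 3 + 2*P (Y(P) = 3 + (P + P) = 3 + 2*P)
x(204) + Y(-188) = -74 + (3 + 2*(-188)) = -74 + (3 - 376) = -74 - 373 = -447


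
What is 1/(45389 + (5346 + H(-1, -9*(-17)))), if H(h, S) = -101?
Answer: 1/50634 ≈ 1.9750e-5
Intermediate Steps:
1/(45389 + (5346 + H(-1, -9*(-17)))) = 1/(45389 + (5346 - 101)) = 1/(45389 + 5245) = 1/50634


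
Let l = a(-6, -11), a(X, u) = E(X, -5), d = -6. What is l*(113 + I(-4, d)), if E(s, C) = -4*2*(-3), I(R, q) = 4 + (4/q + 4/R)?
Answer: 2768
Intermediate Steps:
I(R, q) = 4 + 4/R + 4/q (I(R, q) = 4 + (4/R + 4/q) = 4 + 4/R + 4/q)
E(s, C) = 24 (E(s, C) = -8*(-3) = 24)
a(X, u) = 24
l = 24
l*(113 + I(-4, d)) = 24*(113 + (4 + 4/(-4) + 4/(-6))) = 24*(113 + (4 + 4*(-¼) + 4*(-⅙))) = 24*(113 + (4 - 1 - ⅔)) = 24*(113 + 7/3) = 24*(346/3) = 2768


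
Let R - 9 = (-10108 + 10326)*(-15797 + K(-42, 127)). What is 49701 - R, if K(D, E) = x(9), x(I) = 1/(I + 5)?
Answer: 24453957/7 ≈ 3.4934e+6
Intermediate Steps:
x(I) = 1/(5 + I)
K(D, E) = 1/14 (K(D, E) = 1/(5 + 9) = 1/14)
R = -24106050/7 (R = 9 + (-10108 + 10326)*(-15797 + 1/14) = 9 + 218*(-221157/14) = 9 - 24106113/7 = -24106050/7 ≈ -3.4437e+6)
49701 - R = 49701 - 1*(-24106050/7) = 49701 + 24106050/7 = 24453957/7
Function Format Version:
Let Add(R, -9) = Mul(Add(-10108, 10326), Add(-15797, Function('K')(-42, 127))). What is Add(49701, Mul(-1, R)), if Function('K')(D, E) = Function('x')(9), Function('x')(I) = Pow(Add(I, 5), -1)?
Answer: Rational(24453957, 7) ≈ 3.4934e+6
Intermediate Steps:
Function('x')(I) = Pow(Add(5, I), -1)
Function('K')(D, E) = Rational(1, 14) (Function('K')(D, E) = Pow(Add(5, 9), -1) = Pow(14, -1) = Rational(1, 14))
R = Rational(-24106050, 7) (R = Add(9, Mul(Add(-10108, 10326), Add(-15797, Rational(1, 14)))) = Add(9, Mul(218, Rational(-221157, 14))) = Add(9, Rational(-24106113, 7)) = Rational(-24106050, 7) ≈ -3.4437e+6)
Add(49701, Mul(-1, R)) = Add(49701, Mul(-1, Rational(-24106050, 7))) = Add(49701, Rational(24106050, 7)) = Rational(24453957, 7)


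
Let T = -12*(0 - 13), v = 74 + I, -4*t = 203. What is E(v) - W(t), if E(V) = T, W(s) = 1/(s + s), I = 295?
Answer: 31670/203 ≈ 156.01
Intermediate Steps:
t = -203/4 (t = -¼*203 = -203/4 ≈ -50.750)
W(s) = 1/(2*s)
v = 369 (v = 74 + 295 = 369)
T = 156 (T = -12*(-13) = 156)
E(V) = 156
E(v) - W(t) = 156 - 1/(2*(-203/4)) = 156 - (-4)/(2*203) = 156 - 1*(-2/203) = 156 + 2/203 = 31670/203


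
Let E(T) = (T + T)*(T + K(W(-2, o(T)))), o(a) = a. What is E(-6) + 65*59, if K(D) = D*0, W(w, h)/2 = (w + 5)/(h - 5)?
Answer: 3907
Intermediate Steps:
W(w, h) = 2*(5 + w)/(-5 + h) (W(w, h) = 2*((w + 5)/(h - 5)) = 2*((5 + w)/(-5 + h)) = 2*(5 + w)/(-5 + h))
K(D) = 0
E(T) = 2*T² (E(T) = (T + T)*(T + 0) = (2*T)*T = 2*T²)
E(-6) + 65*59 = 2*(-6)² + 65*59 = 2*36 + 3835 = 72 + 3835 = 3907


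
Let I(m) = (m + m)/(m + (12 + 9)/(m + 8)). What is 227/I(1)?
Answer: 1135/3 ≈ 378.33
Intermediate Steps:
I(m) = 2*m/(m + 21/(8 + m)) (I(m) = (2*m)/(m + 21/(8 + m)) = 2*m/(m + 21/(8 + m)))
227/I(1) = 227/((2*1*(8 + 1)/(21 + 1² + 8*1))) = 227/((2*1*9/(21 + 1 + 8))) = 227/((2*1*9/30)) = 227/((2*1*(1/30)*9)) = 227/(⅗) = 227*(5/3) = 1135/3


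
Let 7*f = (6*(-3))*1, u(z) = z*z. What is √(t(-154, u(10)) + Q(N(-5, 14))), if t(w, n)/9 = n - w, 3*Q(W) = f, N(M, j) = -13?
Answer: 2*√27993/7 ≈ 47.803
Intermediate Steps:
u(z) = z²
f = -18/7 (f = ((6*(-3))*1)/7 = (-18*1)/7 = (⅐)*(-18) = -18/7 ≈ -2.5714)
Q(W) = -6/7 (Q(W) = (⅓)*(-18/7) = -6/7)
t(w, n) = -9*w + 9*n (t(w, n) = 9*(n - w) = -9*w + 9*n)
√(t(-154, u(10)) + Q(N(-5, 14))) = √((-9*(-154) + 9*10²) - 6/7) = √((1386 + 9*100) - 6/7) = √((1386 + 900) - 6/7) = √(2286 - 6/7) = √(15996/7) = 2*√27993/7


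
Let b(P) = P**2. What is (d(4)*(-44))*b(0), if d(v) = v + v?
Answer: 0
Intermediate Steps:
d(v) = 2*v
(d(4)*(-44))*b(0) = ((2*4)*(-44))*0**2 = (8*(-44))*0 = -352*0 = 0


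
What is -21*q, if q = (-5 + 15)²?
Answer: -2100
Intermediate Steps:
q = 100 (q = 10² = 100)
-21*q = -21*100 = -2100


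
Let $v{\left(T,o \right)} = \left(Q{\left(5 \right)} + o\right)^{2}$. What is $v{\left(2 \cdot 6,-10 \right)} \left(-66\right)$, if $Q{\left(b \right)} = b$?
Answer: $-1650$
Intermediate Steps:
$v{\left(T,o \right)} = \left(5 + o\right)^{2}$
$v{\left(2 \cdot 6,-10 \right)} \left(-66\right) = \left(5 - 10\right)^{2} \left(-66\right) = \left(-5\right)^{2} \left(-66\right) = 25 \left(-66\right) = -1650$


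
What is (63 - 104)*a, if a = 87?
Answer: -3567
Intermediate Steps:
(63 - 104)*a = (63 - 104)*87 = -41*87 = -3567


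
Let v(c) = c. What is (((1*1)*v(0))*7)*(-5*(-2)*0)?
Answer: 0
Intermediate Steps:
(((1*1)*v(0))*7)*(-5*(-2)*0) = (((1*1)*0)*7)*(-5*(-2)*0) = ((1*0)*7)*(10*0) = (0*7)*0 = 0*0 = 0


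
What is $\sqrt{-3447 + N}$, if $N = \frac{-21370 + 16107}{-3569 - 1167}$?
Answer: $\frac{i \sqrt{1207659946}}{592} \approx 58.702 i$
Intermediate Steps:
$N = \frac{5263}{4736}$ ($N = - \frac{5263}{-4736} = \left(-5263\right) \left(- \frac{1}{4736}\right) = \frac{5263}{4736} \approx 1.1113$)
$\sqrt{-3447 + N} = \sqrt{-3447 + \frac{5263}{4736}} = \sqrt{- \frac{16319729}{4736}} = \frac{i \sqrt{1207659946}}{592}$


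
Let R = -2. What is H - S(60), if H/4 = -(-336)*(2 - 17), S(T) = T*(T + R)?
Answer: -23640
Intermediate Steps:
S(T) = T*(-2 + T) (S(T) = T*(T - 2) = T*(-2 + T))
H = -20160 (H = 4*(-(-336)*(2 - 17)) = 4*(-(-336)*(-15)) = 4*(-21*240) = 4*(-5040) = -20160)
H - S(60) = -20160 - 60*(-2 + 60) = -20160 - 60*58 = -20160 - 1*3480 = -20160 - 3480 = -23640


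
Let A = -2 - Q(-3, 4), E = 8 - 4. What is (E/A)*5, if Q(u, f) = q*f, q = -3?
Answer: 2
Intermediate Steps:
E = 4
Q(u, f) = -3*f
A = 10 (A = -2 - (-3)*4 = -2 - 1*(-12) = -2 + 12 = 10)
(E/A)*5 = (4/10)*5 = (4*(1/10))*5 = (2/5)*5 = 2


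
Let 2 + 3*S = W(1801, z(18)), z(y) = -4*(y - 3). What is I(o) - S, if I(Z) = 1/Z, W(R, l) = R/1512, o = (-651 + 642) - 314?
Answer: 390493/1465128 ≈ 0.26652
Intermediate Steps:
o = -323 (o = -9 - 314 = -323)
z(y) = 12 - 4*y (z(y) = -4*(-3 + y) = 12 - 4*y)
W(R, l) = R/1512 (W(R, l) = R*(1/1512) = R/1512)
S = -1223/4536 (S = -⅔ + ((1/1512)*1801)/3 = -⅔ + (⅓)*(1801/1512) = -⅔ + 1801/4536 = -1223/4536 ≈ -0.26962)
I(o) - S = 1/(-323) - 1*(-1223/4536) = -1/323 + 1223/4536 = 390493/1465128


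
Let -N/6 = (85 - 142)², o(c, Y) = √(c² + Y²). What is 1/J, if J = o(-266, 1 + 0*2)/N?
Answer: -19494*√70757/70757 ≈ -73.285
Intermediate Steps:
o(c, Y) = √(Y² + c²)
N = -19494 (N = -6*(85 - 142)² = -6*(-57)² = -6*3249 = -19494)
J = -√70757/19494 (J = √((1 + 0*2)² + (-266)²)/(-19494) = √((1 + 0)² + 70756)*(-1/19494) = √(1² + 70756)*(-1/19494) = √(1 + 70756)*(-1/19494) = √70757*(-1/19494) = -√70757/19494 ≈ -0.013645)
1/J = 1/(-√70757/19494) = -19494*√70757/70757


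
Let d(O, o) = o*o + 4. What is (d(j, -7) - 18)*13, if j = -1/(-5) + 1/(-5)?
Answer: 455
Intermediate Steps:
j = 0 (j = -1*(-⅕) + 1*(-⅕) = ⅕ - ⅕ = 0)
d(O, o) = 4 + o² (d(O, o) = o² + 4 = 4 + o²)
(d(j, -7) - 18)*13 = ((4 + (-7)²) - 18)*13 = ((4 + 49) - 18)*13 = (53 - 18)*13 = 35*13 = 455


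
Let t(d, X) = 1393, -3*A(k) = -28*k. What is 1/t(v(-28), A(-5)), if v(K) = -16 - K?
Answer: 1/1393 ≈ 0.00071787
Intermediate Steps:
A(k) = 28*k/3 (A(k) = -(-28)*k/3 = 28*k/3)
1/t(v(-28), A(-5)) = 1/1393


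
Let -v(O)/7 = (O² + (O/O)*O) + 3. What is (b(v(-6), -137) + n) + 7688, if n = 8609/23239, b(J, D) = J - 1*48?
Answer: 172186360/23239 ≈ 7409.4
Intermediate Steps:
v(O) = -21 - 7*O - 7*O² (v(O) = -7*((O² + (O/O)*O) + 3) = -7*((O² + 1*O) + 3) = -7*((O² + O) + 3) = -7*((O + O²) + 3) = -7*(3 + O + O²) = -21 - 7*O - 7*O²)
b(J, D) = -48 + J (b(J, D) = J - 48 = -48 + J)
n = 8609/23239 (n = 8609*(1/23239) = 8609/23239 ≈ 0.37045)
(b(v(-6), -137) + n) + 7688 = ((-48 + (-21 - 7*(-6) - 7*(-6)²)) + 8609/23239) + 7688 = ((-48 + (-21 + 42 - 7*36)) + 8609/23239) + 7688 = ((-48 + (-21 + 42 - 252)) + 8609/23239) + 7688 = ((-48 - 231) + 8609/23239) + 7688 = (-279 + 8609/23239) + 7688 = -6475072/23239 + 7688 = 172186360/23239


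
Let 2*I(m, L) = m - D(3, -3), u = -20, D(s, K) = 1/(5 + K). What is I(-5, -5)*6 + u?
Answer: -73/2 ≈ -36.500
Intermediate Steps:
I(m, L) = -1/4 + m/2 (I(m, L) = (m - 1/(5 - 3))/2 = (m - 1/2)/2 = (-1/2 + m)/2 = -1/4 + m/2)
I(-5, -5)*6 + u = (-1/4 + (1/2)*(-5))*6 - 20 = (-1/4 - 5/2)*6 - 20 = -11/4*6 - 20 = -33/2 - 20 = -73/2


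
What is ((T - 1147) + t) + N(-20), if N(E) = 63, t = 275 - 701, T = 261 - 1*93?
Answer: -1342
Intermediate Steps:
T = 168 (T = 261 - 93 = 168)
t = -426
((T - 1147) + t) + N(-20) = ((168 - 1147) - 426) + 63 = (-979 - 426) + 63 = -1405 + 63 = -1342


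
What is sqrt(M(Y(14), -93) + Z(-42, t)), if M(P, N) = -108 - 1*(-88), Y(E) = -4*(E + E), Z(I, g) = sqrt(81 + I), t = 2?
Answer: sqrt(-20 + sqrt(39)) ≈ 3.7088*I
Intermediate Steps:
Y(E) = -8*E
M(P, N) = -20 (M(P, N) = -108 + 88 = -20)
sqrt(M(Y(14), -93) + Z(-42, t)) = sqrt(-20 + sqrt(81 - 42)) = sqrt(-20 + sqrt(39))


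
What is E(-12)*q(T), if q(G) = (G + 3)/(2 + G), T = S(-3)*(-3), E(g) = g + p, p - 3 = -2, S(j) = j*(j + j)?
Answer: -561/52 ≈ -10.788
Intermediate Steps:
S(j) = 2*j² (S(j) = j*(2*j) = 2*j²)
p = 1 (p = 3 - 2 = 1)
E(g) = 1 + g (E(g) = g + 1 = 1 + g)
T = -54 (T = (2*(-3)²)*(-3) = (2*9)*(-3) = 18*(-3) = -54)
q(G) = (3 + G)/(2 + G)
E(-12)*q(T) = (1 - 12)*((3 - 54)/(2 - 54)) = -11*(-51)/(-52) = -(-11)*(-51)/52 = -11*51/52 = -561/52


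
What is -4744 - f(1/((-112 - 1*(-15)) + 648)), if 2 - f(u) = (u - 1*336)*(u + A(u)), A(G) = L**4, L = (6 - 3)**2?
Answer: -670724650466/303601 ≈ -2.2092e+6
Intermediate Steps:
L = 9 (L = 3**2 = 9)
A(G) = 6561 (A(G) = 9**4 = 6561)
f(u) = 2 - (-336 + u)*(6561 + u) (f(u) = 2 - (u - 1*336)*(u + 6561) = 2 - (u - 336)*(6561 + u) = 2 - (-336 + u)*(6561 + u))
-4744 - f(1/((-112 - 1*(-15)) + 648)) = -4744 - (2204498 - (1/((-112 - 1*(-15)) + 648))**2 - 6225/((-112 - 1*(-15)) + 648)) = -4744 - (2204498 - (1/((-112 + 15) + 648))**2 - 6225/((-112 + 15) + 648)) = -4744 - (2204498 - (1/(-97 + 648))**2 - 6225/(-97 + 648)) = -4744 - (2204498 - (1/551)**2 - 6225/551) = -4744 - (2204498 - (1/551)**2 - 6225*1/551) = -4744 - (2204498 - 1*1/303601 - 6225/551) = -4744 - (2204498 - 1/303601 - 6225/551) = -4744 - 1*669284367322/303601 = -4744 - 669284367322/303601 = -670724650466/303601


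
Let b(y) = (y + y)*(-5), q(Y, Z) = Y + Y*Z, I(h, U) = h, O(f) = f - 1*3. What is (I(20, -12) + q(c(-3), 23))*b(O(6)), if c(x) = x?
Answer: 1560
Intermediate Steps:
O(f) = -3 + f (O(f) = f - 3 = -3 + f)
b(y) = -10*y (b(y) = (2*y)*(-5) = -10*y)
(I(20, -12) + q(c(-3), 23))*b(O(6)) = (20 - 3*(1 + 23))*(-10*(-3 + 6)) = (20 - 3*24)*(-10*3) = (20 - 72)*(-30) = -52*(-30) = 1560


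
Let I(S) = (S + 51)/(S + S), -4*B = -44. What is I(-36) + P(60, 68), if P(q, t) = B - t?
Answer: -1373/24 ≈ -57.208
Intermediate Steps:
B = 11 (B = -¼*(-44) = 11)
P(q, t) = 11 - t
I(S) = (51 + S)/(2*S) (I(S) = (51 + S)/((2*S)) = (51 + S)*(1/(2*S)) = (51 + S)/(2*S))
I(-36) + P(60, 68) = (½)*(51 - 36)/(-36) + (11 - 1*68) = (½)*(-1/36)*15 + (11 - 68) = -5/24 - 57 = -1373/24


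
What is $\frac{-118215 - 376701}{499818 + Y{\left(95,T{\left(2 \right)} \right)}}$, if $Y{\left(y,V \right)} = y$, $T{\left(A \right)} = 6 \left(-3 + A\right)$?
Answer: $- \frac{494916}{499913} \approx -0.99$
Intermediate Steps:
$T{\left(A \right)} = -18 + 6 A$
$\frac{-118215 - 376701}{499818 + Y{\left(95,T{\left(2 \right)} \right)}} = \frac{-118215 - 376701}{499818 + 95} = - \frac{494916}{499913}$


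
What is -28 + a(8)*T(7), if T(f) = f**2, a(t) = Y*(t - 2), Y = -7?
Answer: -2086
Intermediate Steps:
a(t) = 14 - 7*t (a(t) = -7*(t - 2) = -7*(-2 + t) = 14 - 7*t)
-28 + a(8)*T(7) = -28 + (14 - 7*8)*7**2 = -28 + (14 - 56)*49 = -28 - 42*49 = -28 - 2058 = -2086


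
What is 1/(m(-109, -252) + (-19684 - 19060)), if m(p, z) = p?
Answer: -1/38853 ≈ -2.5738e-5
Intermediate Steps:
1/(m(-109, -252) + (-19684 - 19060)) = 1/(-109 + (-19684 - 19060)) = 1/(-109 - 38744) = 1/(-38853) = -1/38853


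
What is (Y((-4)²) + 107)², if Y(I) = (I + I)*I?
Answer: 383161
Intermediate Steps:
Y(I) = 2*I² (Y(I) = (2*I)*I = 2*I²)
(Y((-4)²) + 107)² = (2*((-4)²)² + 107)² = (2*16² + 107)² = (2*256 + 107)² = (512 + 107)² = 619² = 383161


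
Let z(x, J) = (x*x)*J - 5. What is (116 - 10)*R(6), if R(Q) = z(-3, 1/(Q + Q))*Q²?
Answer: -16218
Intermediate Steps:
z(x, J) = -5 + J*x² (z(x, J) = x²*J - 5 = J*x² - 5 = -5 + J*x²)
R(Q) = Q²*(-5 + 9/(2*Q)) (R(Q) = (-5 + (-3)²/(Q + Q))*Q² = (-5 + 9/(2*Q))*Q² = Q²*(-5 + 9/(2*Q)))
(116 - 10)*R(6) = (116 - 10)*((½)*6*(9 - 10*6)) = 106*((½)*6*(9 - 60)) = 106*((½)*6*(-51)) = 106*(-153) = -16218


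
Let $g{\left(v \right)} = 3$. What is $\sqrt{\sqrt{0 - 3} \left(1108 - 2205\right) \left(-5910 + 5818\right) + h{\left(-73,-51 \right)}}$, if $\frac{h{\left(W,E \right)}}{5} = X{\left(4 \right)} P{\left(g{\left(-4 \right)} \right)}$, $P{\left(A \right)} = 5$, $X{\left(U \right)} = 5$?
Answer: $\sqrt{125 + 100924 i \sqrt{3}} \approx 295.75 + 295.53 i$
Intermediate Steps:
$h{\left(W,E \right)} = 125$ ($h{\left(W,E \right)} = 5 \cdot 5 \cdot 5 = 5 \cdot 25 = 125$)
$\sqrt{\sqrt{0 - 3} \left(1108 - 2205\right) \left(-5910 + 5818\right) + h{\left(-73,-51 \right)}} = \sqrt{\sqrt{0 - 3} \left(1108 - 2205\right) \left(-5910 + 5818\right) + 125} = \sqrt{\sqrt{-3} \left(1108 - 2205\right) \left(-92\right) + 125} = \sqrt{i \sqrt{3} \left(\left(-1097\right) \left(-92\right)\right) + 125} = \sqrt{i \sqrt{3} \cdot 100924 + 125} = \sqrt{100924 i \sqrt{3} + 125} = \sqrt{125 + 100924 i \sqrt{3}}$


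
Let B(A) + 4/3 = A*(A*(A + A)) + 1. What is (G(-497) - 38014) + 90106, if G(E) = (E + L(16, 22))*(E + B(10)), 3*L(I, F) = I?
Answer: -6180472/9 ≈ -6.8672e+5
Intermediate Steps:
L(I, F) = I/3
B(A) = -⅓ + 2*A³ (B(A) = -4/3 + (A*(A*(A + A)) + 1) = -4/3 + (A*(A*(2*A)) + 1) = -4/3 + (A*(2*A²) + 1) = -4/3 + (2*A³ + 1) = -4/3 + (1 + 2*A³) = -⅓ + 2*A³)
G(E) = (16/3 + E)*(5999/3 + E) (G(E) = (E + (⅓)*16)*(E + (-⅓ + 2*10³)) = (E + 16/3)*(E + (-⅓ + 2*1000)) = (16/3 + E)*(E + (-⅓ + 2000)) = (16/3 + E)*(E + 5999/3) = (16/3 + E)*(5999/3 + E))
(G(-497) - 38014) + 90106 = ((95984/9 + (-497)² + 2005*(-497)) - 38014) + 90106 = ((95984/9 + 247009 - 996485) - 38014) + 90106 = (-6649300/9 - 38014) + 90106 = -6991426/9 + 90106 = -6180472/9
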